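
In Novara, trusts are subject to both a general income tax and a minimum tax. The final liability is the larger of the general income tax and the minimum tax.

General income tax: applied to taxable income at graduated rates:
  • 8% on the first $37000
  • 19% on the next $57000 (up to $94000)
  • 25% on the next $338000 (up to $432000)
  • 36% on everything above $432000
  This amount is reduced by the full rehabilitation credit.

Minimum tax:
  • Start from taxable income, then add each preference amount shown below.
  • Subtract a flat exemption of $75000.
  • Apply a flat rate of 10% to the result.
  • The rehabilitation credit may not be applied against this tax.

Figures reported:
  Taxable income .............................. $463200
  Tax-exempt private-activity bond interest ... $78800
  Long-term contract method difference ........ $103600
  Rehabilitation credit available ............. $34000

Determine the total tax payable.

$75522

Minimum tax:
  Adjusted income: $463200 + $78800 + $103600 = $645600
  Less exemption $75000 → base $570600
  $570600 × 10% = $57060

General income tax:
  $37000 × 8% = $2960
  $57000 × 19% = $10830
  $338000 × 25% = $84500
  $31200 × 36% = $11232
  → $109522
  Less rehabilitation credit $34000 → $75522

$75522 > $57060, so the general income tax governs.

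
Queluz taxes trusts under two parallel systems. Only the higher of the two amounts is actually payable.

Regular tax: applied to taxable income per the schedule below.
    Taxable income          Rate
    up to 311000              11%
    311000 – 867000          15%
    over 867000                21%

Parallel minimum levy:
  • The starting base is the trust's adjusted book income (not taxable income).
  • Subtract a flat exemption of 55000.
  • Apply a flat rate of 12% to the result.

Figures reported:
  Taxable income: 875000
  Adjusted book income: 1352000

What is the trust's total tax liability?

155640

Parallel minimum levy:
  Base (adjusted book income): 1352000
  Less exemption 55000 → base 1297000
  1297000 × 12% = 155640

Regular tax:
  311000 × 11% = 34210
  556000 × 15% = 83400
  8000 × 21% = 1680
  → 119290

155640 > 119290, so the parallel minimum levy is the binding amount.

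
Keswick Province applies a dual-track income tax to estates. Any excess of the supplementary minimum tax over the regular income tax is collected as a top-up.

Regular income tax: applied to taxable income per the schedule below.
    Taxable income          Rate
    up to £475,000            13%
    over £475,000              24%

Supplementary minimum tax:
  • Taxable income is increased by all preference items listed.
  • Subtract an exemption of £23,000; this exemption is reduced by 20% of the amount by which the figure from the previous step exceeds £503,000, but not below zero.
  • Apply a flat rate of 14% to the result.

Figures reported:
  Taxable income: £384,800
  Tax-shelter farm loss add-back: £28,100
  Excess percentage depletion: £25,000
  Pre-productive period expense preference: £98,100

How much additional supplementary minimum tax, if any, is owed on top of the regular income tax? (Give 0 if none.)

£22,720

Supplementary minimum tax:
  Adjusted income: £384,800 + £28,100 + £25,000 + £98,100 = £536,000
  Exemption: £23,000 − 20% × (£536,000 − £503,000) = £23,000 − £6,600 = £16,400
  Base: £536,000 − £16,400 = £519,600
  £519,600 × 14% = £72,744

Regular income tax:
  £384,800 × 13% = £50,024

Excess of supplementary minimum tax over regular income tax: £72,744 − £50,024 = £22,720.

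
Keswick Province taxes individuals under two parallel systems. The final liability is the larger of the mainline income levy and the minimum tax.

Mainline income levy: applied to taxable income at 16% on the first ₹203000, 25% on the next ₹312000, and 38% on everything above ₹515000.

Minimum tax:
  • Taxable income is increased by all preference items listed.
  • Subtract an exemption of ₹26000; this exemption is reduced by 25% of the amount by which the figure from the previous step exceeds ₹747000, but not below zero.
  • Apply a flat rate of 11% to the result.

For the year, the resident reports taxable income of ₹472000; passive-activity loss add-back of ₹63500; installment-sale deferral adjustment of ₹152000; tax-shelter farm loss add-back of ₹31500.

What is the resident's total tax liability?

₹99730

Mainline income levy:
  ₹203000 × 16% = ₹32480
  ₹269000 × 25% = ₹67250
  → ₹99730

Minimum tax:
  Adjusted income: ₹472000 + ₹63500 + ₹152000 + ₹31500 = ₹719000
  Exemption: ₹719000 ≤ ₹747000, so full ₹26000 applies
  Base: ₹719000 − ₹26000 = ₹693000
  ₹693000 × 11% = ₹76230

₹99730 > ₹76230, so the mainline income levy governs.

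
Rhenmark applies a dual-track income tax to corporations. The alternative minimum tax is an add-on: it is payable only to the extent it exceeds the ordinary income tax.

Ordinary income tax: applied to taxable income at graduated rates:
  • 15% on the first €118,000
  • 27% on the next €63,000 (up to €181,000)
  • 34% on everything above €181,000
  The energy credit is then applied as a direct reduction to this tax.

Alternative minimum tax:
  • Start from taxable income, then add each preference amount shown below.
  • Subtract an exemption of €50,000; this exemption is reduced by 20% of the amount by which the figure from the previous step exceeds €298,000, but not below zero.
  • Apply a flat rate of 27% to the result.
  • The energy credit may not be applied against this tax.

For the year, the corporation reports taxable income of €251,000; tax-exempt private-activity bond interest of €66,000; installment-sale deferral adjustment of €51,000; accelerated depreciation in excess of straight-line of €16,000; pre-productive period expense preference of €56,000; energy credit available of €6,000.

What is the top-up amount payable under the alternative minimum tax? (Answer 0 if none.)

€60,458

Alternative minimum tax:
  Adjusted income: €251,000 + €66,000 + €51,000 + €16,000 + €56,000 = €440,000
  Exemption: €50,000 − 20% × (€440,000 − €298,000) = €50,000 − €28,400 = €21,600
  Base: €440,000 − €21,600 = €418,400
  €418,400 × 27% = €112,968

Ordinary income tax:
  €118,000 × 15% = €17,700
  €63,000 × 27% = €17,010
  €70,000 × 34% = €23,800
  → €58,510
  Less energy credit €6,000 → €52,510

Excess of alternative minimum tax over ordinary income tax: €112,968 − €52,510 = €60,458.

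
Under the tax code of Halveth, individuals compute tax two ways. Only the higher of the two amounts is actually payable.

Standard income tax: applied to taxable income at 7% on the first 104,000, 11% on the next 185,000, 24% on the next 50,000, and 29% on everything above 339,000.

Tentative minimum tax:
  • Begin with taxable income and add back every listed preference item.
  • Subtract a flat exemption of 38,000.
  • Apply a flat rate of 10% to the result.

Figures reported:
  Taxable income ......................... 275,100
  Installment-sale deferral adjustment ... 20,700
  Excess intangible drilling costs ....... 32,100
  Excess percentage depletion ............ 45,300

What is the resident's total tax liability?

Tentative minimum tax:
  Adjusted income: 275,100 + 20,700 + 32,100 + 45,300 = 373,200
  Less exemption 38,000 → base 335,200
  335,200 × 10% = 33,520

Standard income tax:
  104,000 × 7% = 7,280
  171,100 × 11% = 18,821
  → 26,101

33,520 > 26,101, so the tentative minimum tax is the binding amount.

33,520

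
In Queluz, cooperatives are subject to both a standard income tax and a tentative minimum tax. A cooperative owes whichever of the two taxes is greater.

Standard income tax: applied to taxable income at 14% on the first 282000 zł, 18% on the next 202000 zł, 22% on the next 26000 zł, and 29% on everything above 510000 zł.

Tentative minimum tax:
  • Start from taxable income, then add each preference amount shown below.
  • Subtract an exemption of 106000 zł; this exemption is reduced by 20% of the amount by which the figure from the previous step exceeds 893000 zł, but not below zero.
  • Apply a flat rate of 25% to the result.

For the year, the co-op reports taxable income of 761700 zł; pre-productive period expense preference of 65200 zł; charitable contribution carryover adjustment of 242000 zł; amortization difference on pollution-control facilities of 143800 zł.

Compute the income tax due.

292660 zł

Standard income tax:
  282000 zł × 14% = 39480 zł
  202000 zł × 18% = 36360 zł
  26000 zł × 22% = 5720 zł
  251700 zł × 29% = 72993 zł
  → 154553 zł

Tentative minimum tax:
  Adjusted income: 761700 zł + 65200 zł + 242000 zł + 143800 zł = 1212700 zł
  Exemption: 106000 zł − 20% × (1212700 zł − 893000 zł) = 106000 zł − 63940 zł = 42060 zł
  Base: 1212700 zł − 42060 zł = 1170640 zł
  1170640 zł × 25% = 292660 zł

292660 zł > 154553 zł, so the tentative minimum tax is the binding amount.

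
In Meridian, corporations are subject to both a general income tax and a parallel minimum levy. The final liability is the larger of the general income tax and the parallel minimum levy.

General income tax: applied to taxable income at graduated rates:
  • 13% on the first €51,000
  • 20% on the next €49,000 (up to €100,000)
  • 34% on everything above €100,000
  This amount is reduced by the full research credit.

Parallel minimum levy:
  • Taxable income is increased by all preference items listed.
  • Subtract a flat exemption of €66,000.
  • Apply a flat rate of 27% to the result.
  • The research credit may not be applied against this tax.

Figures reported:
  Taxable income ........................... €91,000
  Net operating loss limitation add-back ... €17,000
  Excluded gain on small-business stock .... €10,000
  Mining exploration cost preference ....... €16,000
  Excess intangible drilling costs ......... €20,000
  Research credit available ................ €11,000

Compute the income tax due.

€23,760

General income tax:
  €51,000 × 13% = €6,630
  €40,000 × 20% = €8,000
  → €14,630
  Less research credit €11,000 → €3,630

Parallel minimum levy:
  Adjusted income: €91,000 + €17,000 + €10,000 + €16,000 + €20,000 = €154,000
  Less exemption €66,000 → base €88,000
  €88,000 × 27% = €23,760

€23,760 > €3,630, so the parallel minimum levy is the binding amount.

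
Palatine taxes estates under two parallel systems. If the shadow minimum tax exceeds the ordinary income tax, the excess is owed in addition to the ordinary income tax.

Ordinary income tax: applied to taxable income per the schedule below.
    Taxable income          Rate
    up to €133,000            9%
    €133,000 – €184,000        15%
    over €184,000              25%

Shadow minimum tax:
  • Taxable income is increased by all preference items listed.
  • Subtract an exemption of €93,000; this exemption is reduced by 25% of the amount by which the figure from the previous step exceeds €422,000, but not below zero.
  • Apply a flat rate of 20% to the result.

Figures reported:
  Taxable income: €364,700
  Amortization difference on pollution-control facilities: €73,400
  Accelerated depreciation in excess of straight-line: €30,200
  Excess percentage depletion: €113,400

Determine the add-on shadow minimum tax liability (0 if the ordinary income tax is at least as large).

Ordinary income tax:
  €133,000 × 9% = €11,970
  €51,000 × 15% = €7,650
  €180,700 × 25% = €45,175
  → €64,795

Shadow minimum tax:
  Adjusted income: €364,700 + €73,400 + €30,200 + €113,400 = €581,700
  Exemption: €93,000 − 25% × (€581,700 − €422,000) = €93,000 − €39,925 = €53,075
  Base: €581,700 − €53,075 = €528,625
  €528,625 × 20% = €105,725

Excess of shadow minimum tax over ordinary income tax: €105,725 − €64,795 = €40,930.

€40,930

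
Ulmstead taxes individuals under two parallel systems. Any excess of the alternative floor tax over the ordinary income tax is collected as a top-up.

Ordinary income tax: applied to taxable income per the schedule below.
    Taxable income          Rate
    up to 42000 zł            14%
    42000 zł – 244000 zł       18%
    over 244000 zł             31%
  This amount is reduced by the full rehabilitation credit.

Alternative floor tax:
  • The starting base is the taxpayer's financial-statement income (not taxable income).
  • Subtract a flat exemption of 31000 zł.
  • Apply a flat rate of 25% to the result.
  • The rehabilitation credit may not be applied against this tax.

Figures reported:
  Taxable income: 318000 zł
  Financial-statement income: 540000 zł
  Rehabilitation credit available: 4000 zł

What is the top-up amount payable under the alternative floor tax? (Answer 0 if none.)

Ordinary income tax:
  42000 zł × 14% = 5880 zł
  202000 zł × 18% = 36360 zł
  74000 zł × 31% = 22940 zł
  → 65180 zł
  Less rehabilitation credit 4000 zł → 61180 zł

Alternative floor tax:
  Base (financial-statement income): 540000 zł
  Less exemption 31000 zł → base 509000 zł
  509000 zł × 25% = 127250 zł

Excess of alternative floor tax over ordinary income tax: 127250 zł − 61180 zł = 66070 zł.

66070 zł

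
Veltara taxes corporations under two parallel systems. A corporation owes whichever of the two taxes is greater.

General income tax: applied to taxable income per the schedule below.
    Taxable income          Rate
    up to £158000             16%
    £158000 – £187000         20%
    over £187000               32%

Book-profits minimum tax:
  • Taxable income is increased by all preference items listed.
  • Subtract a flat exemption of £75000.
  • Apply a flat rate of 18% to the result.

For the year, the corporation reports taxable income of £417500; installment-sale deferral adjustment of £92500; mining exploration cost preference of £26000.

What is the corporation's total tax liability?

General income tax:
  £158000 × 16% = £25280
  £29000 × 20% = £5800
  £230500 × 32% = £73760
  → £104840

Book-profits minimum tax:
  Adjusted income: £417500 + £92500 + £26000 = £536000
  Less exemption £75000 → base £461000
  £461000 × 18% = £82980

£104840 > £82980, so the general income tax governs.

£104840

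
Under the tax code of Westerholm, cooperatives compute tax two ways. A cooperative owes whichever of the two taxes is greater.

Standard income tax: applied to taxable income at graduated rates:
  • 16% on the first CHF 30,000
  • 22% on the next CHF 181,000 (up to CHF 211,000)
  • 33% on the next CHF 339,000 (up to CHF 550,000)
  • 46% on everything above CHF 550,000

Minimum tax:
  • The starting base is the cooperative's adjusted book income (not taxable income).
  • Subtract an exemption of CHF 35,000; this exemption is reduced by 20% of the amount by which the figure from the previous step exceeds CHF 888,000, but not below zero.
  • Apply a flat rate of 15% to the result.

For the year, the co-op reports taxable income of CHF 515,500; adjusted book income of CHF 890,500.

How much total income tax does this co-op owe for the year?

CHF 145,105

Standard income tax:
  CHF 30,000 × 16% = CHF 4,800
  CHF 181,000 × 22% = CHF 39,820
  CHF 304,500 × 33% = CHF 100,485
  → CHF 145,105

Minimum tax:
  Base (adjusted book income): CHF 890,500
  Exemption: CHF 35,000 − 20% × (CHF 890,500 − CHF 888,000) = CHF 35,000 − CHF 500 = CHF 34,500
  Base: CHF 890,500 − CHF 34,500 = CHF 856,000
  CHF 856,000 × 15% = CHF 128,400

CHF 145,105 > CHF 128,400, so the standard income tax governs.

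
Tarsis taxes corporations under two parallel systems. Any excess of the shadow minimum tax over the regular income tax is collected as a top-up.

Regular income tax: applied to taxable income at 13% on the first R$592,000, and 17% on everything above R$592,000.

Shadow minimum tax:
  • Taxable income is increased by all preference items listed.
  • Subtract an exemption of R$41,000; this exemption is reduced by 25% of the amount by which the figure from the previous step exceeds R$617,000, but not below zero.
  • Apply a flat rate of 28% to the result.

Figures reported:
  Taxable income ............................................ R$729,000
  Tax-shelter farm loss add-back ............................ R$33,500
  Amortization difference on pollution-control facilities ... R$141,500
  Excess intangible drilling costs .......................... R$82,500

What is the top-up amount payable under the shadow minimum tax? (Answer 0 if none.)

Regular income tax:
  R$592,000 × 13% = R$76,960
  R$137,000 × 17% = R$23,290
  → R$100,250

Shadow minimum tax:
  Adjusted income: R$729,000 + R$33,500 + R$141,500 + R$82,500 = R$986,500
  Exemption: 25% × (R$986,500 − R$617,000) = R$92,375 ≥ R$41,000, so the exemption is fully phased out
  Base: R$986,500 − R$0 = R$986,500
  R$986,500 × 28% = R$276,220

Excess of shadow minimum tax over regular income tax: R$276,220 − R$100,250 = R$175,970.

R$175,970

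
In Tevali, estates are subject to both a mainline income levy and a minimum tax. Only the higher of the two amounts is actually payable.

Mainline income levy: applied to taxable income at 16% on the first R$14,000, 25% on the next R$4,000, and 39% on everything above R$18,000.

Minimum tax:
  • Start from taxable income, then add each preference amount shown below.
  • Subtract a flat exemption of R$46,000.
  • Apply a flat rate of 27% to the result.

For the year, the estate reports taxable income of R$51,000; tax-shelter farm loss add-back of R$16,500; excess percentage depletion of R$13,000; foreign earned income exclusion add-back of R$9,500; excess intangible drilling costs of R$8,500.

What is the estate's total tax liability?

Minimum tax:
  Adjusted income: R$51,000 + R$16,500 + R$13,000 + R$9,500 + R$8,500 = R$98,500
  Less exemption R$46,000 → base R$52,500
  R$52,500 × 27% = R$14,175

Mainline income levy:
  R$14,000 × 16% = R$2,240
  R$4,000 × 25% = R$1,000
  R$33,000 × 39% = R$12,870
  → R$16,110

R$16,110 > R$14,175, so the mainline income levy governs.

R$16,110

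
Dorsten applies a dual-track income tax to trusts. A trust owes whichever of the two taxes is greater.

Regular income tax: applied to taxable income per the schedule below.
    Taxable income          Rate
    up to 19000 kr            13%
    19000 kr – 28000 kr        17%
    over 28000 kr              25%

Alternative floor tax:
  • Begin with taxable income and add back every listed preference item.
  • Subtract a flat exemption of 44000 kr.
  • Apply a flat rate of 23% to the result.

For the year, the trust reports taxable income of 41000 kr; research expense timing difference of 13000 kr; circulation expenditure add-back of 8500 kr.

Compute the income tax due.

7250 kr

Regular income tax:
  19000 kr × 13% = 2470 kr
  9000 kr × 17% = 1530 kr
  13000 kr × 25% = 3250 kr
  → 7250 kr

Alternative floor tax:
  Adjusted income: 41000 kr + 13000 kr + 8500 kr = 62500 kr
  Less exemption 44000 kr → base 18500 kr
  18500 kr × 23% = 4255 kr

7250 kr > 4255 kr, so the regular income tax governs.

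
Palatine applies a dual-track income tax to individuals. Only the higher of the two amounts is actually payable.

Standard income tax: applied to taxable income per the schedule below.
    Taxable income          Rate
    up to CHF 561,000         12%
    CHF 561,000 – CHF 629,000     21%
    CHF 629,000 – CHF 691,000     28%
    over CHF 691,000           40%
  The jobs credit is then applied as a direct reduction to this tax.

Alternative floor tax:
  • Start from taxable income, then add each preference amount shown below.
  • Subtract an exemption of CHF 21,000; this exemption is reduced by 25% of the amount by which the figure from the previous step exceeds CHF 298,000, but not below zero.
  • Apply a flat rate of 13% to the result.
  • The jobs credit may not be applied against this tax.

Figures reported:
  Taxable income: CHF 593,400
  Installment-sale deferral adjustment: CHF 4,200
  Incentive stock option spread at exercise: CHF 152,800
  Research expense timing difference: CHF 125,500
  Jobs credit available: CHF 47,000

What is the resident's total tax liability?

CHF 113,867

Standard income tax:
  CHF 561,000 × 12% = CHF 67,320
  CHF 32,400 × 21% = CHF 6,804
  → CHF 74,124
  Less jobs credit CHF 47,000 → CHF 27,124

Alternative floor tax:
  Adjusted income: CHF 593,400 + CHF 4,200 + CHF 152,800 + CHF 125,500 = CHF 875,900
  Exemption: 25% × (CHF 875,900 − CHF 298,000) = CHF 144,475 ≥ CHF 21,000, so the exemption is fully phased out
  Base: CHF 875,900 − CHF 0 = CHF 875,900
  CHF 875,900 × 13% = CHF 113,867

CHF 113,867 > CHF 27,124, so the alternative floor tax is the binding amount.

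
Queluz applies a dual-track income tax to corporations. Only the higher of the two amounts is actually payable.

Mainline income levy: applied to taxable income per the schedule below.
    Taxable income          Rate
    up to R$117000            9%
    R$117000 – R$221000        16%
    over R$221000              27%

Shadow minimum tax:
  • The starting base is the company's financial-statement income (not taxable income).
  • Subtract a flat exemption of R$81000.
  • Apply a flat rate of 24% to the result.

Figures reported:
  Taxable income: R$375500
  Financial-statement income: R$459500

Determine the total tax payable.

R$90840

Mainline income levy:
  R$117000 × 9% = R$10530
  R$104000 × 16% = R$16640
  R$154500 × 27% = R$41715
  → R$68885

Shadow minimum tax:
  Base (financial-statement income): R$459500
  Less exemption R$81000 → base R$378500
  R$378500 × 24% = R$90840

R$90840 > R$68885, so the shadow minimum tax is the binding amount.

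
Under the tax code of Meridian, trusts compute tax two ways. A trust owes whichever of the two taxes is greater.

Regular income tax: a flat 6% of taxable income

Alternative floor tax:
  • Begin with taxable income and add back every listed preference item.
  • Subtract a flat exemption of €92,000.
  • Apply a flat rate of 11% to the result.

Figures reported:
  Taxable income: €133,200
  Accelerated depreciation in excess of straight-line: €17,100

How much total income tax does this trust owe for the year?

€7,992

Alternative floor tax:
  Adjusted income: €133,200 + €17,100 = €150,300
  Less exemption €92,000 → base €58,300
  €58,300 × 11% = €6,413

Regular income tax:
  €133,200 × 6% = €7,992

€7,992 > €6,413, so the regular income tax governs.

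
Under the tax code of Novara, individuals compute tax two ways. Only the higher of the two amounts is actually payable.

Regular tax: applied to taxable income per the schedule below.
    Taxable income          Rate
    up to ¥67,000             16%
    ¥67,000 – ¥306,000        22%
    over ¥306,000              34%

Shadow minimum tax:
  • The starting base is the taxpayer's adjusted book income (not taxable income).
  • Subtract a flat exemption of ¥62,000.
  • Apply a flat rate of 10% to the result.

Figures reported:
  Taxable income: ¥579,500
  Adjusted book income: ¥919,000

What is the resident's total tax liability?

¥156,290

Shadow minimum tax:
  Base (adjusted book income): ¥919,000
  Less exemption ¥62,000 → base ¥857,000
  ¥857,000 × 10% = ¥85,700

Regular tax:
  ¥67,000 × 16% = ¥10,720
  ¥239,000 × 22% = ¥52,580
  ¥273,500 × 34% = ¥92,990
  → ¥156,290

¥156,290 > ¥85,700, so the regular tax governs.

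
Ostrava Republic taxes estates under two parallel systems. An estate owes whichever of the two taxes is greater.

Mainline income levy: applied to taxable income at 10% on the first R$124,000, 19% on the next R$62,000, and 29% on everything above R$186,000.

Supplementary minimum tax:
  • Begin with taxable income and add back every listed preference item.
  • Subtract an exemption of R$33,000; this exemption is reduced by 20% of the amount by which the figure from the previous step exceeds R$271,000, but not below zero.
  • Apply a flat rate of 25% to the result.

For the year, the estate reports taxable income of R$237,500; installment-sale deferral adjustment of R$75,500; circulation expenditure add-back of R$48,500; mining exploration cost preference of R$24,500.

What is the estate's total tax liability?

Supplementary minimum tax:
  Adjusted income: R$237,500 + R$75,500 + R$48,500 + R$24,500 = R$386,000
  Exemption: R$33,000 − 20% × (R$386,000 − R$271,000) = R$33,000 − R$23,000 = R$10,000
  Base: R$386,000 − R$10,000 = R$376,000
  R$376,000 × 25% = R$94,000

Mainline income levy:
  R$124,000 × 10% = R$12,400
  R$62,000 × 19% = R$11,780
  R$51,500 × 29% = R$14,935
  → R$39,115

R$94,000 > R$39,115, so the supplementary minimum tax is the binding amount.

R$94,000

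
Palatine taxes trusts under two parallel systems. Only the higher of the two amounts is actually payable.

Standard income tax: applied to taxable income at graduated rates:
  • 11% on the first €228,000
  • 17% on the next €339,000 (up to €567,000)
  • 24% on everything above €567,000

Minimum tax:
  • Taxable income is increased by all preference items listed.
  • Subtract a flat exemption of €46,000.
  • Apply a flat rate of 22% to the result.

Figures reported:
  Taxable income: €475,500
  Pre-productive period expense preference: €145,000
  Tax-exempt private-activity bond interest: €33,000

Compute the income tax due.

Minimum tax:
  Adjusted income: €475,500 + €145,000 + €33,000 = €653,500
  Less exemption €46,000 → base €607,500
  €607,500 × 22% = €133,650

Standard income tax:
  €228,000 × 11% = €25,080
  €247,500 × 17% = €42,075
  → €67,155

€133,650 > €67,155, so the minimum tax is the binding amount.

€133,650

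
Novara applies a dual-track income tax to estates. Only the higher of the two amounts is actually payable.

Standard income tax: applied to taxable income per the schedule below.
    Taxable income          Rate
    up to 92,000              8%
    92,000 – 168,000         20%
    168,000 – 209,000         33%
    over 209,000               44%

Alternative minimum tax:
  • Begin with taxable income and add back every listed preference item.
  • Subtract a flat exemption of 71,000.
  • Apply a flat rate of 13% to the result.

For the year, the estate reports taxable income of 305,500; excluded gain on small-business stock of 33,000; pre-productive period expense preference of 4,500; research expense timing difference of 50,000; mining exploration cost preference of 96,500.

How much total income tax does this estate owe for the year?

78,550

Alternative minimum tax:
  Adjusted income: 305,500 + 33,000 + 4,500 + 50,000 + 96,500 = 489,500
  Less exemption 71,000 → base 418,500
  418,500 × 13% = 54,405

Standard income tax:
  92,000 × 8% = 7,360
  76,000 × 20% = 15,200
  41,000 × 33% = 13,530
  96,500 × 44% = 42,460
  → 78,550

78,550 > 54,405, so the standard income tax governs.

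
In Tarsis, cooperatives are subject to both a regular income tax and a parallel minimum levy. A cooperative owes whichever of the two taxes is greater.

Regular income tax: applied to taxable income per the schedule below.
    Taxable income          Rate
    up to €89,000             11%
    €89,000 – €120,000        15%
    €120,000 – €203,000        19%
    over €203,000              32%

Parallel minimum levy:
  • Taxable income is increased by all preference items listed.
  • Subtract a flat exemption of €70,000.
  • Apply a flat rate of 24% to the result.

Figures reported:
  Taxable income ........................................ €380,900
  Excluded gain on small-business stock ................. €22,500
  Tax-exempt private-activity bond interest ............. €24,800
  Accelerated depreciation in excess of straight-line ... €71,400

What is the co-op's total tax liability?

Regular income tax:
  €89,000 × 11% = €9,790
  €31,000 × 15% = €4,650
  €83,000 × 19% = €15,770
  €177,900 × 32% = €56,928
  → €87,138

Parallel minimum levy:
  Adjusted income: €380,900 + €22,500 + €24,800 + €71,400 = €499,600
  Less exemption €70,000 → base €429,600
  €429,600 × 24% = €103,104

€103,104 > €87,138, so the parallel minimum levy is the binding amount.

€103,104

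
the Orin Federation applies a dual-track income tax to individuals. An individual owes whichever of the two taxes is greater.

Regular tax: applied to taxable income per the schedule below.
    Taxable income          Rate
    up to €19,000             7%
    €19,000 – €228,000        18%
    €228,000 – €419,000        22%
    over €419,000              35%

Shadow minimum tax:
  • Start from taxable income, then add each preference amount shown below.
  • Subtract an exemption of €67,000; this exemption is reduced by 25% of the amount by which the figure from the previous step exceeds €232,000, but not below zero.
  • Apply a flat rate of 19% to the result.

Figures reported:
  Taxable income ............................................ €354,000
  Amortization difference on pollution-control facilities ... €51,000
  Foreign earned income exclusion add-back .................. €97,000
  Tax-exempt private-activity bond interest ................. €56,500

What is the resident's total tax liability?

€106,115

Shadow minimum tax:
  Adjusted income: €354,000 + €51,000 + €97,000 + €56,500 = €558,500
  Exemption: 25% × (€558,500 − €232,000) = €81,625 ≥ €67,000, so the exemption is fully phased out
  Base: €558,500 − €0 = €558,500
  €558,500 × 19% = €106,115

Regular tax:
  €19,000 × 7% = €1,330
  €209,000 × 18% = €37,620
  €126,000 × 22% = €27,720
  → €66,670

€106,115 > €66,670, so the shadow minimum tax is the binding amount.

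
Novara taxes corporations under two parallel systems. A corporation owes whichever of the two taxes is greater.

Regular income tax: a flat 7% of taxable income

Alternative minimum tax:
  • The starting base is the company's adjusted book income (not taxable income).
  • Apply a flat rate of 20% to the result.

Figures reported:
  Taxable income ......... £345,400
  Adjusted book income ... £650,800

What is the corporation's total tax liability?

£130,160

Regular income tax:
  £345,400 × 7% = £24,178

Alternative minimum tax:
  Base (adjusted book income): £650,800
  £650,800 × 20% = £130,160

£130,160 > £24,178, so the alternative minimum tax is the binding amount.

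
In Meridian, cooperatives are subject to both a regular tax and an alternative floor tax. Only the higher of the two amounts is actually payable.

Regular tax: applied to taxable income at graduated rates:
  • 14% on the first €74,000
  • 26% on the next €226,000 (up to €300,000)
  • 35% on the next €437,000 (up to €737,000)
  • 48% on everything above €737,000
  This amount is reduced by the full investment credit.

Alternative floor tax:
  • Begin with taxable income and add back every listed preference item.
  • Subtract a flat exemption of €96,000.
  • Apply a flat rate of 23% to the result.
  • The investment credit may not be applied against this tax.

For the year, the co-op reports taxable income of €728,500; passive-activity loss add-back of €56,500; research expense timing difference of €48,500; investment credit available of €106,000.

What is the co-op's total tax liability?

€169,625

Alternative floor tax:
  Adjusted income: €728,500 + €56,500 + €48,500 = €833,500
  Less exemption €96,000 → base €737,500
  €737,500 × 23% = €169,625

Regular tax:
  €74,000 × 14% = €10,360
  €226,000 × 26% = €58,760
  €428,500 × 35% = €149,975
  → €219,095
  Less investment credit €106,000 → €113,095

€169,625 > €113,095, so the alternative floor tax is the binding amount.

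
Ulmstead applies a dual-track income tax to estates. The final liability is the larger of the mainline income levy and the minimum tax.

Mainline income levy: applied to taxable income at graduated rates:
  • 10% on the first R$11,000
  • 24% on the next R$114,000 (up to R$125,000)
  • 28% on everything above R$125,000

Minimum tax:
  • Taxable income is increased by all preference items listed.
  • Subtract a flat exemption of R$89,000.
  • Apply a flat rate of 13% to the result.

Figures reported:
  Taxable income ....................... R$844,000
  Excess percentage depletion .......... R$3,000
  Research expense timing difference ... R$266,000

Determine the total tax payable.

Mainline income levy:
  R$11,000 × 10% = R$1,100
  R$114,000 × 24% = R$27,360
  R$719,000 × 28% = R$201,320
  → R$229,780

Minimum tax:
  Adjusted income: R$844,000 + R$3,000 + R$266,000 = R$1,113,000
  Less exemption R$89,000 → base R$1,024,000
  R$1,024,000 × 13% = R$133,120

R$229,780 > R$133,120, so the mainline income levy governs.

R$229,780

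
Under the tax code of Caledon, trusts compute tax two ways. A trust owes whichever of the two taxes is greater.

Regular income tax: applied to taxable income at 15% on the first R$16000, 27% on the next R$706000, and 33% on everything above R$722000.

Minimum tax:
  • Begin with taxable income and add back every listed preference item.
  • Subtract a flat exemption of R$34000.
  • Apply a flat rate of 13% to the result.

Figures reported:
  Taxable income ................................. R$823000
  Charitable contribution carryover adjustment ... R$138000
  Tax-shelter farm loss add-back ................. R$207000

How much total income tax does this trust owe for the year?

R$226350

Minimum tax:
  Adjusted income: R$823000 + R$138000 + R$207000 = R$1168000
  Less exemption R$34000 → base R$1134000
  R$1134000 × 13% = R$147420

Regular income tax:
  R$16000 × 15% = R$2400
  R$706000 × 27% = R$190620
  R$101000 × 33% = R$33330
  → R$226350

R$226350 > R$147420, so the regular income tax governs.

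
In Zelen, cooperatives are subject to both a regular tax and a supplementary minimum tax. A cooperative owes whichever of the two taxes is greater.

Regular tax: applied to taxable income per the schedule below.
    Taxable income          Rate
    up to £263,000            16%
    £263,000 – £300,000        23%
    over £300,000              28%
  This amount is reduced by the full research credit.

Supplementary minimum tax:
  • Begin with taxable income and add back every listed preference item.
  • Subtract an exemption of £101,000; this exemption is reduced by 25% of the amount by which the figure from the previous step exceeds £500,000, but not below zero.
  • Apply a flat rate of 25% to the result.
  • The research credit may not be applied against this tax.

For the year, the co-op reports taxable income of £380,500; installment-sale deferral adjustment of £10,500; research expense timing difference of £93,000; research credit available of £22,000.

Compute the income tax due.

£95,750

Supplementary minimum tax:
  Adjusted income: £380,500 + £10,500 + £93,000 = £484,000
  Exemption: £484,000 ≤ £500,000, so full £101,000 applies
  Base: £484,000 − £101,000 = £383,000
  £383,000 × 25% = £95,750

Regular tax:
  £263,000 × 16% = £42,080
  £37,000 × 23% = £8,510
  £80,500 × 28% = £22,540
  → £73,130
  Less research credit £22,000 → £51,130

£95,750 > £51,130, so the supplementary minimum tax is the binding amount.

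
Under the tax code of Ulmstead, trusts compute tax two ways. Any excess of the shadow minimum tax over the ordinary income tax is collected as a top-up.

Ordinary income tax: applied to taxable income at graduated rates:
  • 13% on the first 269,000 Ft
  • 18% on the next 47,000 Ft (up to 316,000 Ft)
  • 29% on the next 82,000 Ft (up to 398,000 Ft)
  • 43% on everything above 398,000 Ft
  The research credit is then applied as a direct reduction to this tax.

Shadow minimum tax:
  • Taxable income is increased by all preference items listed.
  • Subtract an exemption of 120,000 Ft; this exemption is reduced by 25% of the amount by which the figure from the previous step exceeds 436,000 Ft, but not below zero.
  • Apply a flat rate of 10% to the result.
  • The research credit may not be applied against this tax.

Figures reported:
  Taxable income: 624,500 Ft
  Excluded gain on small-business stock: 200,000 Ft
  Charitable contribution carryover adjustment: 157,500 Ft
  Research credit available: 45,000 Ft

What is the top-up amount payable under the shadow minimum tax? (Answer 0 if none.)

Shadow minimum tax:
  Adjusted income: 624,500 Ft + 200,000 Ft + 157,500 Ft = 982,000 Ft
  Exemption: 25% × (982,000 Ft − 436,000 Ft) = 136,500 Ft ≥ 120,000 Ft, so the exemption is fully phased out
  Base: 982,000 Ft − 0 Ft = 982,000 Ft
  982,000 Ft × 10% = 98,200 Ft

Ordinary income tax:
  269,000 Ft × 13% = 34,970 Ft
  47,000 Ft × 18% = 8,460 Ft
  82,000 Ft × 29% = 23,780 Ft
  226,500 Ft × 43% = 97,395 Ft
  → 164,605 Ft
  Less research credit 45,000 Ft → 119,605 Ft

98,200 Ft ≤ 119,605 Ft, so no add-on is due.

0 Ft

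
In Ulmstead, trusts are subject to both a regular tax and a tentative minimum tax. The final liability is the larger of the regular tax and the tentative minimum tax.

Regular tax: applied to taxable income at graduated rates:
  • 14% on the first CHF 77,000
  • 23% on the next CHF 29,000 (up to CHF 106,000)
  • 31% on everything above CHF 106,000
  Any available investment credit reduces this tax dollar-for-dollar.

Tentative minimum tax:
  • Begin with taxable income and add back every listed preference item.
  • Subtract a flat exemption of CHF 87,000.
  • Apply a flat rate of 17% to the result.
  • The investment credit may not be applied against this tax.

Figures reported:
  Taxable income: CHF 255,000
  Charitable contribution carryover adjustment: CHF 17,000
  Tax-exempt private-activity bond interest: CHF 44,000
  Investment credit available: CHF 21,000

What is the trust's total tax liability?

CHF 42,640

Tentative minimum tax:
  Adjusted income: CHF 255,000 + CHF 17,000 + CHF 44,000 = CHF 316,000
  Less exemption CHF 87,000 → base CHF 229,000
  CHF 229,000 × 17% = CHF 38,930

Regular tax:
  CHF 77,000 × 14% = CHF 10,780
  CHF 29,000 × 23% = CHF 6,670
  CHF 149,000 × 31% = CHF 46,190
  → CHF 63,640
  Less investment credit CHF 21,000 → CHF 42,640

CHF 42,640 > CHF 38,930, so the regular tax governs.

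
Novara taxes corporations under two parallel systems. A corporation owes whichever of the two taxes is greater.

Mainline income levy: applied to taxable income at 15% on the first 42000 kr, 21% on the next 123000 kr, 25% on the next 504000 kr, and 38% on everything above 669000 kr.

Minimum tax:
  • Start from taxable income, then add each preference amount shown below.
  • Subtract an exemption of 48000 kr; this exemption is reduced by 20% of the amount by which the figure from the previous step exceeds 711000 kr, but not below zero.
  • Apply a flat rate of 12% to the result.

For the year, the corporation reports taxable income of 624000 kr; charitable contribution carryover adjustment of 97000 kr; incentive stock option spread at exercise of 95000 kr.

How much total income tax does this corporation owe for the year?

Minimum tax:
  Adjusted income: 624000 kr + 97000 kr + 95000 kr = 816000 kr
  Exemption: 48000 kr − 20% × (816000 kr − 711000 kr) = 48000 kr − 21000 kr = 27000 kr
  Base: 816000 kr − 27000 kr = 789000 kr
  789000 kr × 12% = 94680 kr

Mainline income levy:
  42000 kr × 15% = 6300 kr
  123000 kr × 21% = 25830 kr
  459000 kr × 25% = 114750 kr
  → 146880 kr

146880 kr > 94680 kr, so the mainline income levy governs.

146880 kr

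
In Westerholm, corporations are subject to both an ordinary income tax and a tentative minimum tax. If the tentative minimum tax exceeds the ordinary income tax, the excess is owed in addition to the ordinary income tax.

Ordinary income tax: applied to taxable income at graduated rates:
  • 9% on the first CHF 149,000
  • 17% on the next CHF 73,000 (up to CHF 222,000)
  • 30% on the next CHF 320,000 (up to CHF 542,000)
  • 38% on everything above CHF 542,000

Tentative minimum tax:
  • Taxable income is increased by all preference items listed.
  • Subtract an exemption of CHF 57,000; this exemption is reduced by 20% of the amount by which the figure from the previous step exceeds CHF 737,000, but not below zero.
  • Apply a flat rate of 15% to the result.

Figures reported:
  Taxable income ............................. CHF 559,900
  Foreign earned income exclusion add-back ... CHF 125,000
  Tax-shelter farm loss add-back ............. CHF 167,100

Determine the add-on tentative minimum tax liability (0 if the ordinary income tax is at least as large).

Tentative minimum tax:
  Adjusted income: CHF 559,900 + CHF 125,000 + CHF 167,100 = CHF 852,000
  Exemption: CHF 57,000 − 20% × (CHF 852,000 − CHF 737,000) = CHF 57,000 − CHF 23,000 = CHF 34,000
  Base: CHF 852,000 − CHF 34,000 = CHF 818,000
  CHF 818,000 × 15% = CHF 122,700

Ordinary income tax:
  CHF 149,000 × 9% = CHF 13,410
  CHF 73,000 × 17% = CHF 12,410
  CHF 320,000 × 30% = CHF 96,000
  CHF 17,900 × 38% = CHF 6,802
  → CHF 128,622

CHF 122,700 ≤ CHF 128,622, so no add-on is due.

CHF 0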